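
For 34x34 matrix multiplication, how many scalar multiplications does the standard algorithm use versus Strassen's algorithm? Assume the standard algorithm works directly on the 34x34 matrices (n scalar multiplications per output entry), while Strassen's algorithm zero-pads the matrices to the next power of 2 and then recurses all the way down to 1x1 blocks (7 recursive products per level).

Matrix multiplication for 34x34 matrices:

Strassen's algorithm requires power-of-2 dimensions. Pad 34x34 to 64x64 (next power of 2).

Standard algorithm: 34^3 = 39304 multiplications
Strassen's algorithm: 7^(log2(64)) = 7^6 = 117649 multiplications
Difference: 39304 - 117649 = -78345 (Strassen uses MORE here due to padding overhead — for small or just-over-power-of-2 n, padding can outweigh the per-level savings)

Standard: 39304 multiplications (34^3). Strassen: 117649 multiplications (7^6, after padding to 64x64). Strassen reduces 8 recursive multiplications to 7 at each level.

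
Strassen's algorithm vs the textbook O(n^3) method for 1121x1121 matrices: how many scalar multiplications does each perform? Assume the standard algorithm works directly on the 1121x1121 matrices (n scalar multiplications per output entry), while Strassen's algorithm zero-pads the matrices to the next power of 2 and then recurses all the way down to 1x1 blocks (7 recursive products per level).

Matrix multiplication for 1121x1121 matrices:

Strassen's algorithm requires power-of-2 dimensions. Pad 1121x1121 to 2048x2048 (next power of 2).

Standard algorithm: 1121^3 = 1408694561 multiplications
Strassen's algorithm: 7^(log2(2048)) = 7^11 = 1977326743 multiplications
Difference: 1408694561 - 1977326743 = -568632182 (Strassen uses MORE here due to padding overhead — for small or just-over-power-of-2 n, padding can outweigh the per-level savings)

Standard: 1408694561 multiplications (1121^3). Strassen: 1977326743 multiplications (7^11, after padding to 2048x2048). Strassen reduces 8 recursive multiplications to 7 at each level.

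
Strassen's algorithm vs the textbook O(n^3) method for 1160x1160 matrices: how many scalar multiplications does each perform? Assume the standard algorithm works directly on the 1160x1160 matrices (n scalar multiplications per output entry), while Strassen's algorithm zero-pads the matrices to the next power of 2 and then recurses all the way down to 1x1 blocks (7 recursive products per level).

Matrix multiplication for 1160x1160 matrices:

Strassen's algorithm requires power-of-2 dimensions. Pad 1160x1160 to 2048x2048 (next power of 2).

Standard algorithm: 1160^3 = 1560896000 multiplications
Strassen's algorithm: 7^(log2(2048)) = 7^11 = 1977326743 multiplications
Difference: 1560896000 - 1977326743 = -416430743 (Strassen uses MORE here due to padding overhead — for small or just-over-power-of-2 n, padding can outweigh the per-level savings)

Standard: 1560896000 multiplications (1160^3). Strassen: 1977326743 multiplications (7^11, after padding to 2048x2048). Strassen reduces 8 recursive multiplications to 7 at each level.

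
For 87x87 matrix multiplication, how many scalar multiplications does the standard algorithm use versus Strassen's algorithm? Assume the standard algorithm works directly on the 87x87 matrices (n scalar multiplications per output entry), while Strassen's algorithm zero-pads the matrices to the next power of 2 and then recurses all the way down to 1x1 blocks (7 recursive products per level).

Matrix multiplication for 87x87 matrices:

Strassen's algorithm requires power-of-2 dimensions. Pad 87x87 to 128x128 (next power of 2).

Standard algorithm: 87^3 = 658503 multiplications
Strassen's algorithm: 7^(log2(128)) = 7^7 = 823543 multiplications
Difference: 658503 - 823543 = -165040 (Strassen uses MORE here due to padding overhead — for small or just-over-power-of-2 n, padding can outweigh the per-level savings)

Standard: 658503 multiplications (87^3). Strassen: 823543 multiplications (7^7, after padding to 128x128). Strassen reduces 8 recursive multiplications to 7 at each level.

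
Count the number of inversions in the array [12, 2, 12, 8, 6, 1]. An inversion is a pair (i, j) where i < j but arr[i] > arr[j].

Finding inversions in [12, 2, 12, 8, 6, 1]:

(0, 1): arr[0]=12 > arr[1]=2
(0, 3): arr[0]=12 > arr[3]=8
(0, 4): arr[0]=12 > arr[4]=6
(0, 5): arr[0]=12 > arr[5]=1
(1, 5): arr[1]=2 > arr[5]=1
(2, 3): arr[2]=12 > arr[3]=8
(2, 4): arr[2]=12 > arr[4]=6
(2, 5): arr[2]=12 > arr[5]=1
(3, 4): arr[3]=8 > arr[4]=6
(3, 5): arr[3]=8 > arr[5]=1
(4, 5): arr[4]=6 > arr[5]=1

Total inversions: 11

The array has 11 inversion(s): (0,1), (0,3), (0,4), (0,5), (1,5), (2,3), (2,4), (2,5), (3,4), (3,5), (4,5). Each pair (i,j) satisfies i < j and arr[i] > arr[j].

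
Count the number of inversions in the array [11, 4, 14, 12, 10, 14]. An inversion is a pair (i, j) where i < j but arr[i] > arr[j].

Finding inversions in [11, 4, 14, 12, 10, 14]:

(0, 1): arr[0]=11 > arr[1]=4
(0, 4): arr[0]=11 > arr[4]=10
(2, 3): arr[2]=14 > arr[3]=12
(2, 4): arr[2]=14 > arr[4]=10
(3, 4): arr[3]=12 > arr[4]=10

Total inversions: 5

The array has 5 inversion(s): (0,1), (0,4), (2,3), (2,4), (3,4). Each pair (i,j) satisfies i < j and arr[i] > arr[j].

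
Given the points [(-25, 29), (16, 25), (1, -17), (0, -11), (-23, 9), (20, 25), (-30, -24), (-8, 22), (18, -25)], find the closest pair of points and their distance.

Computing all pairwise distances among 9 points:

d((-25, 29), (16, 25)) = 41.1947
d((-25, 29), (1, -17)) = 52.8394
d((-25, 29), (0, -11)) = 47.1699
d((-25, 29), (-23, 9)) = 20.0998
d((-25, 29), (20, 25)) = 45.1774
d((-25, 29), (-30, -24)) = 53.2353
d((-25, 29), (-8, 22)) = 18.3848
d((-25, 29), (18, -25)) = 69.029
d((16, 25), (1, -17)) = 44.5982
d((16, 25), (0, -11)) = 39.3954
d((16, 25), (-23, 9)) = 42.1545
d((16, 25), (20, 25)) = 4.0 <-- minimum
d((16, 25), (-30, -24)) = 67.2086
d((16, 25), (-8, 22)) = 24.1868
d((16, 25), (18, -25)) = 50.04
d((1, -17), (0, -11)) = 6.0828
d((1, -17), (-23, 9)) = 35.3836
d((1, -17), (20, 25)) = 46.0977
d((1, -17), (-30, -24)) = 31.7805
d((1, -17), (-8, 22)) = 40.025
d((1, -17), (18, -25)) = 18.7883
d((0, -11), (-23, 9)) = 30.4795
d((0, -11), (20, 25)) = 41.1825
d((0, -11), (-30, -24)) = 32.6956
d((0, -11), (-8, 22)) = 33.9559
d((0, -11), (18, -25)) = 22.8035
d((-23, 9), (20, 25)) = 45.8803
d((-23, 9), (-30, -24)) = 33.7343
d((-23, 9), (-8, 22)) = 19.8494
d((-23, 9), (18, -25)) = 53.2635
d((20, 25), (-30, -24)) = 70.0071
d((20, 25), (-8, 22)) = 28.1603
d((20, 25), (18, -25)) = 50.04
d((-30, -24), (-8, 22)) = 50.9902
d((-30, -24), (18, -25)) = 48.0104
d((-8, 22), (18, -25)) = 53.7122

Closest pair: (16, 25) and (20, 25) with distance 4.0

The closest pair is (16, 25) and (20, 25) with Euclidean distance 4.0. For 9 points, brute-force pairwise comparison is shown above. For large n, the divide-and-conquer algorithm (sort by x, recurse on halves, check the dividing strip) achieves O(n log n).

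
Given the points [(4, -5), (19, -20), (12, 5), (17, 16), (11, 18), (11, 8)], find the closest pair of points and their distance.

Computing all pairwise distances among 6 points:

d((4, -5), (19, -20)) = 21.2132
d((4, -5), (12, 5)) = 12.8062
d((4, -5), (17, 16)) = 24.6982
d((4, -5), (11, 18)) = 24.0416
d((4, -5), (11, 8)) = 14.7648
d((19, -20), (12, 5)) = 25.9615
d((19, -20), (17, 16)) = 36.0555
d((19, -20), (11, 18)) = 38.833
d((19, -20), (11, 8)) = 29.1204
d((12, 5), (17, 16)) = 12.083
d((12, 5), (11, 18)) = 13.0384
d((12, 5), (11, 8)) = 3.1623 <-- minimum
d((17, 16), (11, 18)) = 6.3246
d((17, 16), (11, 8)) = 10.0
d((11, 18), (11, 8)) = 10.0

Closest pair: (12, 5) and (11, 8) with distance 3.1623

The closest pair is (12, 5) and (11, 8) with Euclidean distance 3.1623. For 6 points, brute-force pairwise comparison is shown above. For large n, the divide-and-conquer algorithm (sort by x, recurse on halves, check the dividing strip) achieves O(n log n).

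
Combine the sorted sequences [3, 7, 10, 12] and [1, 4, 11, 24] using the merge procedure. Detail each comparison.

Merging process:

Compare 3 vs 1: take 1 from right. Merged: [1]
Compare 3 vs 4: take 3 from left. Merged: [1, 3]
Compare 7 vs 4: take 4 from right. Merged: [1, 3, 4]
Compare 7 vs 11: take 7 from left. Merged: [1, 3, 4, 7]
Compare 10 vs 11: take 10 from left. Merged: [1, 3, 4, 7, 10]
Compare 12 vs 11: take 11 from right. Merged: [1, 3, 4, 7, 10, 11]
Compare 12 vs 24: take 12 from left. Merged: [1, 3, 4, 7, 10, 11, 12]
Append remaining from right: [24]. Merged: [1, 3, 4, 7, 10, 11, 12, 24]

Final merged array: [1, 3, 4, 7, 10, 11, 12, 24]
Total comparisons: 7

The merged array is [1, 3, 4, 7, 10, 11, 12, 24], requiring 7 comparisons. The merge step runs in O(n) time where n is the total number of elements.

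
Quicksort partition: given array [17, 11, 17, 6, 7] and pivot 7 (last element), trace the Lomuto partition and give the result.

Lomuto partition with pivot = 7:

Initial array: [17, 11, 17, 6, 7]

arr[0]=17 > 7: no swap
arr[1]=11 > 7: no swap
arr[2]=17 > 7: no swap
arr[3]=6 <= 7: swap with position 0, array becomes [6, 11, 17, 17, 7]

Place pivot at position 1: [6, 7, 17, 17, 11]
Pivot position: 1

After partitioning with pivot 7, the array becomes [6, 7, 17, 17, 11]. The pivot is placed at index 1. All elements to the left of the pivot are <= 7, and all elements to the right are > 7.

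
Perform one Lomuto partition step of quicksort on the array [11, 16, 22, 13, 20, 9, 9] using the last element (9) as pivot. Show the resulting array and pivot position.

Lomuto partition with pivot = 9:

Initial array: [11, 16, 22, 13, 20, 9, 9]

arr[0]=11 > 9: no swap
arr[1]=16 > 9: no swap
arr[2]=22 > 9: no swap
arr[3]=13 > 9: no swap
arr[4]=20 > 9: no swap
arr[5]=9 <= 9: swap with position 0, array becomes [9, 16, 22, 13, 20, 11, 9]

Place pivot at position 1: [9, 9, 22, 13, 20, 11, 16]
Pivot position: 1

After partitioning with pivot 9, the array becomes [9, 9, 22, 13, 20, 11, 16]. The pivot is placed at index 1. All elements to the left of the pivot are <= 9, and all elements to the right are > 9.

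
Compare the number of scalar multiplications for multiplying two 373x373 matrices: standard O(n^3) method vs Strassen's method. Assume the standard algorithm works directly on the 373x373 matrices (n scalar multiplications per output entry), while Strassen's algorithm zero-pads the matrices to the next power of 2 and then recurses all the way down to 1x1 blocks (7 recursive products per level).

Matrix multiplication for 373x373 matrices:

Strassen's algorithm requires power-of-2 dimensions. Pad 373x373 to 512x512 (next power of 2).

Standard algorithm: 373^3 = 51895117 multiplications
Strassen's algorithm: 7^(log2(512)) = 7^9 = 40353607 multiplications
Savings: 51895117 - 40353607 = 11541510 multiplications

Standard: 51895117 multiplications (373^3). Strassen: 40353607 multiplications (7^9, after padding to 512x512). Strassen reduces 8 recursive multiplications to 7 at each level.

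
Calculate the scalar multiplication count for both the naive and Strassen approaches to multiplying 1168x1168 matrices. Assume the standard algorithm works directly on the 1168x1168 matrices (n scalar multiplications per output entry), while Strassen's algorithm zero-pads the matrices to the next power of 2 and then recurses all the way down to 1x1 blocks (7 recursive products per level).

Matrix multiplication for 1168x1168 matrices:

Strassen's algorithm requires power-of-2 dimensions. Pad 1168x1168 to 2048x2048 (next power of 2).

Standard algorithm: 1168^3 = 1593413632 multiplications
Strassen's algorithm: 7^(log2(2048)) = 7^11 = 1977326743 multiplications
Difference: 1593413632 - 1977326743 = -383913111 (Strassen uses MORE here due to padding overhead — for small or just-over-power-of-2 n, padding can outweigh the per-level savings)

Standard: 1593413632 multiplications (1168^3). Strassen: 1977326743 multiplications (7^11, after padding to 2048x2048). Strassen reduces 8 recursive multiplications to 7 at each level.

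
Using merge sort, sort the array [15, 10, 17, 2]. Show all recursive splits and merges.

Merge sort trace:

Split: [15, 10, 17, 2] -> [15, 10] and [17, 2]
  Split: [15, 10] -> [15] and [10]
  Merge: [15] + [10] -> [10, 15]
  Split: [17, 2] -> [17] and [2]
  Merge: [17] + [2] -> [2, 17]
Merge: [10, 15] + [2, 17] -> [2, 10, 15, 17]

Final sorted array: [2, 10, 15, 17]

The merge sort proceeds by recursively splitting the array and merging sorted halves.
After all merges, the sorted array is [2, 10, 15, 17].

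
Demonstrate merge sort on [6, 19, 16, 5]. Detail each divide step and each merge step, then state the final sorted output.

Merge sort trace:

Split: [6, 19, 16, 5] -> [6, 19] and [16, 5]
  Split: [6, 19] -> [6] and [19]
  Merge: [6] + [19] -> [6, 19]
  Split: [16, 5] -> [16] and [5]
  Merge: [16] + [5] -> [5, 16]
Merge: [6, 19] + [5, 16] -> [5, 6, 16, 19]

Final sorted array: [5, 6, 16, 19]

The merge sort proceeds by recursively splitting the array and merging sorted halves.
After all merges, the sorted array is [5, 6, 16, 19].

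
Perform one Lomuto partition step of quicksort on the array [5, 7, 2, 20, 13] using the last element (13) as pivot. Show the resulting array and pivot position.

Lomuto partition with pivot = 13:

Initial array: [5, 7, 2, 20, 13]

arr[0]=5 <= 13: swap with position 0, array becomes [5, 7, 2, 20, 13]
arr[1]=7 <= 13: swap with position 1, array becomes [5, 7, 2, 20, 13]
arr[2]=2 <= 13: swap with position 2, array becomes [5, 7, 2, 20, 13]
arr[3]=20 > 13: no swap

Place pivot at position 3: [5, 7, 2, 13, 20]
Pivot position: 3

After partitioning with pivot 13, the array becomes [5, 7, 2, 13, 20]. The pivot is placed at index 3. All elements to the left of the pivot are <= 13, and all elements to the right are > 13.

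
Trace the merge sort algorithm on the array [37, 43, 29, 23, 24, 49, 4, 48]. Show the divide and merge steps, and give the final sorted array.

Merge sort trace:

Split: [37, 43, 29, 23, 24, 49, 4, 48] -> [37, 43, 29, 23] and [24, 49, 4, 48]
  Split: [37, 43, 29, 23] -> [37, 43] and [29, 23]
    Split: [37, 43] -> [37] and [43]
    Merge: [37] + [43] -> [37, 43]
    Split: [29, 23] -> [29] and [23]
    Merge: [29] + [23] -> [23, 29]
  Merge: [37, 43] + [23, 29] -> [23, 29, 37, 43]
  Split: [24, 49, 4, 48] -> [24, 49] and [4, 48]
    Split: [24, 49] -> [24] and [49]
    Merge: [24] + [49] -> [24, 49]
    Split: [4, 48] -> [4] and [48]
    Merge: [4] + [48] -> [4, 48]
  Merge: [24, 49] + [4, 48] -> [4, 24, 48, 49]
Merge: [23, 29, 37, 43] + [4, 24, 48, 49] -> [4, 23, 24, 29, 37, 43, 48, 49]

Final sorted array: [4, 23, 24, 29, 37, 43, 48, 49]

The merge sort proceeds by recursively splitting the array and merging sorted halves.
After all merges, the sorted array is [4, 23, 24, 29, 37, 43, 48, 49].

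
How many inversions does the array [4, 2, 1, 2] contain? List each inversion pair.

Finding inversions in [4, 2, 1, 2]:

(0, 1): arr[0]=4 > arr[1]=2
(0, 2): arr[0]=4 > arr[2]=1
(0, 3): arr[0]=4 > arr[3]=2
(1, 2): arr[1]=2 > arr[2]=1

Total inversions: 4

The array has 4 inversion(s): (0,1), (0,2), (0,3), (1,2). Each pair (i,j) satisfies i < j and arr[i] > arr[j].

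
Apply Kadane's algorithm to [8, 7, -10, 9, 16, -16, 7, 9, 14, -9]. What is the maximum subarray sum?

Using Kadane's algorithm on [8, 7, -10, 9, 16, -16, 7, 9, 14, -9]:

Scanning through the array:
Position 1 (value 7): max_ending_here = 15, max_so_far = 15
Position 2 (value -10): max_ending_here = 5, max_so_far = 15
Position 3 (value 9): max_ending_here = 14, max_so_far = 15
Position 4 (value 16): max_ending_here = 30, max_so_far = 30
Position 5 (value -16): max_ending_here = 14, max_so_far = 30
Position 6 (value 7): max_ending_here = 21, max_so_far = 30
Position 7 (value 9): max_ending_here = 30, max_so_far = 30
Position 8 (value 14): max_ending_here = 44, max_so_far = 44
Position 9 (value -9): max_ending_here = 35, max_so_far = 44

Maximum subarray: [8, 7, -10, 9, 16, -16, 7, 9, 14]
Maximum sum: 44

The maximum subarray is [8, 7, -10, 9, 16, -16, 7, 9, 14] with sum 44. This subarray runs from index 0 to index 8.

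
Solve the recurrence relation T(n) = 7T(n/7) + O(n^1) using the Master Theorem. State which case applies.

Master Theorem for T(n) = 7T(n/7) + O(n^1):

a = 7, b = 7, c = 1
log_b(a) = log_7(7) = 1.0000

Case 2: c = 1 = log_7(7) = 1.0000
T(n) = O(n^1 log n) = O(n log n)

For T(n) = 7T(n/7) + O(n^1): log_7(7) = 1.0000. This is Case 2 of the Master Theorem (c = log_b(a), equal work at all levels), giving O(n log n).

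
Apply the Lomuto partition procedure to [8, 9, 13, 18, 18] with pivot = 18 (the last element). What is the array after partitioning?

Lomuto partition with pivot = 18:

Initial array: [8, 9, 13, 18, 18]

arr[0]=8 <= 18: swap with position 0, array becomes [8, 9, 13, 18, 18]
arr[1]=9 <= 18: swap with position 1, array becomes [8, 9, 13, 18, 18]
arr[2]=13 <= 18: swap with position 2, array becomes [8, 9, 13, 18, 18]
arr[3]=18 <= 18: swap with position 3, array becomes [8, 9, 13, 18, 18]

Place pivot at position 4: [8, 9, 13, 18, 18]
Pivot position: 4

After partitioning with pivot 18, the array becomes [8, 9, 13, 18, 18]. The pivot is placed at index 4. All elements to the left of the pivot are <= 18, and all elements to the right are > 18.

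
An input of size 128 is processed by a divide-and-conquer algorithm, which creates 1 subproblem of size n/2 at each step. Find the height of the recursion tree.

For divide and conquer with division factor 2:

Problem sizes at each level:
Level 0: 128
Level 1: 64
Level 2: 32
Level 3: 16
Level 4: 8
Level 5: 4
Level 6: 2
Level 7: 1

The root is level 0 and the size-1 base case is level 7 (the tree spans levels 0 through 7, i.e. 8 levels counting the root), so the depth is the number of divisions: log_2(128) = 7

The recursion tree depth is log_2(128) = 7. At each level, the problem size is divided by 2, so it takes 7 divisions to reduce to a base case of size 1. The algorithm makes 1 recursive call at each level.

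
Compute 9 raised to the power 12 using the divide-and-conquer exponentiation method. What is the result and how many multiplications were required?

Computing 9^12 by squaring (build up from 9^1; each line after the first costs one multiplication):

9^1 = 9
9^2 = (9^1)^2 = 9^2 = 81
9^3 = 9 * 9^2 = 9 * 81 = 729
9^6 = (9^3)^2 = 729^2 = 531441
9^12 = (9^6)^2 = 531441^2 = 282429536481

Result: 282429536481
Multiplications needed: 4 (4 lines after 9^1)

9^12 = 282429536481. Using exponentiation by squaring, this requires 4 multiplications. The key idea: if the exponent is even, square the half-power; if odd, multiply by the base once.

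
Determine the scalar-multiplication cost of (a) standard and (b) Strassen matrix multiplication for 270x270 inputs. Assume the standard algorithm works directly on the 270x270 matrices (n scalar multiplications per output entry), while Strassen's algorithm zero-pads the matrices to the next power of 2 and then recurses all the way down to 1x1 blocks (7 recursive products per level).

Matrix multiplication for 270x270 matrices:

Strassen's algorithm requires power-of-2 dimensions. Pad 270x270 to 512x512 (next power of 2).

Standard algorithm: 270^3 = 19683000 multiplications
Strassen's algorithm: 7^(log2(512)) = 7^9 = 40353607 multiplications
Difference: 19683000 - 40353607 = -20670607 (Strassen uses MORE here due to padding overhead — for small or just-over-power-of-2 n, padding can outweigh the per-level savings)

Standard: 19683000 multiplications (270^3). Strassen: 40353607 multiplications (7^9, after padding to 512x512). Strassen reduces 8 recursive multiplications to 7 at each level.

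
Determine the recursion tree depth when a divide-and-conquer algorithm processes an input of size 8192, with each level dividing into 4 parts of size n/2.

For divide and conquer with division factor 2:

Problem sizes at each level:
Level 0: 8192
Level 1: 4096
Level 2: 2048
Level 3: 1024
Level 4: 512
Level 5: 256
Level 6: 128
Level 7: 64
Level 8: 32
Level 9: 16
Level 10: 8
Level 11: 4
Level 12: 2
Level 13: 1

The root is level 0 and the size-1 base case is level 13 (the tree spans levels 0 through 13, i.e. 14 levels counting the root), so the depth is the number of divisions: log_2(8192) = 13

The recursion tree depth is log_2(8192) = 13. At each level, the problem size is divided by 2, so it takes 13 divisions to reduce to a base case of size 1. The algorithm makes 4 recursive calls at each level.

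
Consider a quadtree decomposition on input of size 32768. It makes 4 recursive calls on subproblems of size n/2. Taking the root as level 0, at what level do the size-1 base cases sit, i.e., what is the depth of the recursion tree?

For divide and conquer with division factor 2:

Problem sizes at each level:
Level 0: 32768
Level 1: 16384
Level 2: 8192
Level 3: 4096
Level 4: 2048
Level 5: 1024
Level 6: 512
Level 7: 256
Level 8: 128
Level 9: 64
Level 10: 32
Level 11: 16
Level 12: 8
Level 13: 4
Level 14: 2
Level 15: 1

The root is level 0 and the size-1 base case is level 15 (the tree spans levels 0 through 15, i.e. 16 levels counting the root), so the depth is the number of divisions: log_2(32768) = 15

The recursion tree depth is log_2(32768) = 15. At each level, the problem size is divided by 2, so it takes 15 divisions to reduce to a base case of size 1. The algorithm makes 4 recursive calls at each level.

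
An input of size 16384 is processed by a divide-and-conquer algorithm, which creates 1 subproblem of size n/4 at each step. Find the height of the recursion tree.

For divide and conquer with division factor 4:

Problem sizes at each level:
Level 0: 16384
Level 1: 4096
Level 2: 1024
Level 3: 256
Level 4: 64
Level 5: 16
Level 6: 4
Level 7: 1

The root is level 0 and the size-1 base case is level 7 (the tree spans levels 0 through 7, i.e. 8 levels counting the root), so the depth is the number of divisions: log_4(16384) = 7

The recursion tree depth is log_4(16384) = 7. At each level, the problem size is divided by 4, so it takes 7 divisions to reduce to a base case of size 1. The algorithm makes 1 recursive call at each level.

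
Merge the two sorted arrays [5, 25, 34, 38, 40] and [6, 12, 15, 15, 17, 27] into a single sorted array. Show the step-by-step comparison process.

Merging process:

Compare 5 vs 6: take 5 from left. Merged: [5]
Compare 25 vs 6: take 6 from right. Merged: [5, 6]
Compare 25 vs 12: take 12 from right. Merged: [5, 6, 12]
Compare 25 vs 15: take 15 from right. Merged: [5, 6, 12, 15]
Compare 25 vs 15: take 15 from right. Merged: [5, 6, 12, 15, 15]
Compare 25 vs 17: take 17 from right. Merged: [5, 6, 12, 15, 15, 17]
Compare 25 vs 27: take 25 from left. Merged: [5, 6, 12, 15, 15, 17, 25]
Compare 34 vs 27: take 27 from right. Merged: [5, 6, 12, 15, 15, 17, 25, 27]
Append remaining from left: [34, 38, 40]. Merged: [5, 6, 12, 15, 15, 17, 25, 27, 34, 38, 40]

Final merged array: [5, 6, 12, 15, 15, 17, 25, 27, 34, 38, 40]
Total comparisons: 8

The merged array is [5, 6, 12, 15, 15, 17, 25, 27, 34, 38, 40], requiring 8 comparisons. The merge step runs in O(n) time where n is the total number of elements.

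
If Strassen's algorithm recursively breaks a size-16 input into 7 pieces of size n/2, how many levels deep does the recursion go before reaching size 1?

For divide and conquer with division factor 2:

Problem sizes at each level:
Level 0: 16
Level 1: 8
Level 2: 4
Level 3: 2
Level 4: 1

The root is level 0 and the size-1 base case is level 4 (the tree spans levels 0 through 4, i.e. 5 levels counting the root), so the depth is the number of divisions: log_2(16) = 4

The recursion tree depth is log_2(16) = 4. At each level, the problem size is divided by 2, so it takes 4 divisions to reduce to a base case of size 1. The algorithm makes 7 recursive calls at each level.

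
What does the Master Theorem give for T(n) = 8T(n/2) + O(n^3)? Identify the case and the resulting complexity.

Master Theorem for T(n) = 8T(n/2) + O(n^3):

a = 8, b = 2, c = 3
log_b(a) = log_2(8) = 3.0000

Case 2: c = 3 = log_2(8) = 3.0000
T(n) = O(n^3 log n) = O(n^3 log n)

For T(n) = 8T(n/2) + O(n^3): log_2(8) = 3.0000. This is Case 2 of the Master Theorem (c = log_b(a), equal work at all levels), giving O(n^3 log n).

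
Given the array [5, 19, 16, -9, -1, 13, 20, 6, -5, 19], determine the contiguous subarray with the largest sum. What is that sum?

Using Kadane's algorithm on [5, 19, 16, -9, -1, 13, 20, 6, -5, 19]:

Scanning through the array:
Position 1 (value 19): max_ending_here = 24, max_so_far = 24
Position 2 (value 16): max_ending_here = 40, max_so_far = 40
Position 3 (value -9): max_ending_here = 31, max_so_far = 40
Position 4 (value -1): max_ending_here = 30, max_so_far = 40
Position 5 (value 13): max_ending_here = 43, max_so_far = 43
Position 6 (value 20): max_ending_here = 63, max_so_far = 63
Position 7 (value 6): max_ending_here = 69, max_so_far = 69
Position 8 (value -5): max_ending_here = 64, max_so_far = 69
Position 9 (value 19): max_ending_here = 83, max_so_far = 83

Maximum subarray: [5, 19, 16, -9, -1, 13, 20, 6, -5, 19]
Maximum sum: 83

The maximum subarray is [5, 19, 16, -9, -1, 13, 20, 6, -5, 19] with sum 83. This subarray runs from index 0 to index 9.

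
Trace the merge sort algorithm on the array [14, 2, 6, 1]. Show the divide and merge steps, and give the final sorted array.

Merge sort trace:

Split: [14, 2, 6, 1] -> [14, 2] and [6, 1]
  Split: [14, 2] -> [14] and [2]
  Merge: [14] + [2] -> [2, 14]
  Split: [6, 1] -> [6] and [1]
  Merge: [6] + [1] -> [1, 6]
Merge: [2, 14] + [1, 6] -> [1, 2, 6, 14]

Final sorted array: [1, 2, 6, 14]

The merge sort proceeds by recursively splitting the array and merging sorted halves.
After all merges, the sorted array is [1, 2, 6, 14].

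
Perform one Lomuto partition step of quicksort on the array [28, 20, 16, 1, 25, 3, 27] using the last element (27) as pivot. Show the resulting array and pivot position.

Lomuto partition with pivot = 27:

Initial array: [28, 20, 16, 1, 25, 3, 27]

arr[0]=28 > 27: no swap
arr[1]=20 <= 27: swap with position 0, array becomes [20, 28, 16, 1, 25, 3, 27]
arr[2]=16 <= 27: swap with position 1, array becomes [20, 16, 28, 1, 25, 3, 27]
arr[3]=1 <= 27: swap with position 2, array becomes [20, 16, 1, 28, 25, 3, 27]
arr[4]=25 <= 27: swap with position 3, array becomes [20, 16, 1, 25, 28, 3, 27]
arr[5]=3 <= 27: swap with position 4, array becomes [20, 16, 1, 25, 3, 28, 27]

Place pivot at position 5: [20, 16, 1, 25, 3, 27, 28]
Pivot position: 5

After partitioning with pivot 27, the array becomes [20, 16, 1, 25, 3, 27, 28]. The pivot is placed at index 5. All elements to the left of the pivot are <= 27, and all elements to the right are > 27.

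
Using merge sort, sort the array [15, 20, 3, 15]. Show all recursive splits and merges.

Merge sort trace:

Split: [15, 20, 3, 15] -> [15, 20] and [3, 15]
  Split: [15, 20] -> [15] and [20]
  Merge: [15] + [20] -> [15, 20]
  Split: [3, 15] -> [3] and [15]
  Merge: [3] + [15] -> [3, 15]
Merge: [15, 20] + [3, 15] -> [3, 15, 15, 20]

Final sorted array: [3, 15, 15, 20]

The merge sort proceeds by recursively splitting the array and merging sorted halves.
After all merges, the sorted array is [3, 15, 15, 20].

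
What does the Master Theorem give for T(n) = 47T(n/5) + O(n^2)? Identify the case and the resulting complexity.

Master Theorem for T(n) = 47T(n/5) + O(n^2):

a = 47, b = 5, c = 2
log_b(a) = log_5(47) = 2.3922

Case 1: c = 2 < log_5(47) = 2.3922
T(n) = O(n^(log_5 47))

For T(n) = 47T(n/5) + O(n^2): log_5(47) = 2.3922. This is Case 1 of the Master Theorem (c < log_b(a), work dominated by leaves), giving O(n^(log_5 47)).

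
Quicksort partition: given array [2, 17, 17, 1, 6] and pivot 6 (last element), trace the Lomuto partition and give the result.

Lomuto partition with pivot = 6:

Initial array: [2, 17, 17, 1, 6]

arr[0]=2 <= 6: swap with position 0, array becomes [2, 17, 17, 1, 6]
arr[1]=17 > 6: no swap
arr[2]=17 > 6: no swap
arr[3]=1 <= 6: swap with position 1, array becomes [2, 1, 17, 17, 6]

Place pivot at position 2: [2, 1, 6, 17, 17]
Pivot position: 2

After partitioning with pivot 6, the array becomes [2, 1, 6, 17, 17]. The pivot is placed at index 2. All elements to the left of the pivot are <= 6, and all elements to the right are > 6.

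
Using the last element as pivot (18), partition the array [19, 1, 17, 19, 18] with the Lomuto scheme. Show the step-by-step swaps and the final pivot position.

Lomuto partition with pivot = 18:

Initial array: [19, 1, 17, 19, 18]

arr[0]=19 > 18: no swap
arr[1]=1 <= 18: swap with position 0, array becomes [1, 19, 17, 19, 18]
arr[2]=17 <= 18: swap with position 1, array becomes [1, 17, 19, 19, 18]
arr[3]=19 > 18: no swap

Place pivot at position 2: [1, 17, 18, 19, 19]
Pivot position: 2

After partitioning with pivot 18, the array becomes [1, 17, 18, 19, 19]. The pivot is placed at index 2. All elements to the left of the pivot are <= 18, and all elements to the right are > 18.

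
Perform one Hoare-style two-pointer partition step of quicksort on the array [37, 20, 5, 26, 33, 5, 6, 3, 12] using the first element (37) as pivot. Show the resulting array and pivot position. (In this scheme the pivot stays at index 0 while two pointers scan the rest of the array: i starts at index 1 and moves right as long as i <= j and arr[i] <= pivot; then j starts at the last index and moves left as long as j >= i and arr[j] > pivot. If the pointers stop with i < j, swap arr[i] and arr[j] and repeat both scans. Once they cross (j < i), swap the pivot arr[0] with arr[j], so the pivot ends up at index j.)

Hoare-style two-pointer partition with pivot = 37:

Initial array: [37, 20, 5, 26, 33, 5, 6, 3, 12]

Pointers start at i = 1, j = 8.
i ends at 9, j ends at 8: the pointers have crossed (j < i), so scanning stops.

Swap pivot arr[0] with arr[8] to place pivot at position 8: [12, 20, 5, 26, 33, 5, 6, 3, 37]
Pivot position: 8

After partitioning with pivot 37, the array becomes [12, 20, 5, 26, 33, 5, 6, 3, 37]. The pivot is placed at index 8. All elements to the left of the pivot are <= 37, and all elements to the right are > 37.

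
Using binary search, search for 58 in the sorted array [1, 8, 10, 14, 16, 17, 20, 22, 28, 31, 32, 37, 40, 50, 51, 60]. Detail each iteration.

Binary search for 58 in [1, 8, 10, 14, 16, 17, 20, 22, 28, 31, 32, 37, 40, 50, 51, 60]:

lo=0, hi=15, mid=7, arr[mid]=22 -> 22 < 58, search right half
lo=8, hi=15, mid=11, arr[mid]=37 -> 37 < 58, search right half
lo=12, hi=15, mid=13, arr[mid]=50 -> 50 < 58, search right half
lo=14, hi=15, mid=14, arr[mid]=51 -> 51 < 58, search right half
lo=15, hi=15, mid=15, arr[mid]=60 -> 60 > 58, search left half
lo=15 > hi=14, target 58 not found

Binary search determines that 58 is not in the array after 5 comparisons. The search space was exhausted without finding the target.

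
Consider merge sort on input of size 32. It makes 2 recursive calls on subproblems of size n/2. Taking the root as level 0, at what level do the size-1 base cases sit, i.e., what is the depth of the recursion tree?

For divide and conquer with division factor 2:

Problem sizes at each level:
Level 0: 32
Level 1: 16
Level 2: 8
Level 3: 4
Level 4: 2
Level 5: 1

The root is level 0 and the size-1 base case is level 5 (the tree spans levels 0 through 5, i.e. 6 levels counting the root), so the depth is the number of divisions: log_2(32) = 5

The recursion tree depth is log_2(32) = 5. At each level, the problem size is divided by 2, so it takes 5 divisions to reduce to a base case of size 1. The algorithm makes 2 recursive calls at each level.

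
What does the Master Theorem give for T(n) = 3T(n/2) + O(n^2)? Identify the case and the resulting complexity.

Master Theorem for T(n) = 3T(n/2) + O(n^2):

a = 3, b = 2, c = 2
log_b(a) = log_2(3) = 1.5850

Case 3: c = 2 > log_2(3) = 1.5850
T(n) = O(n^2) = O(n^2)

For T(n) = 3T(n/2) + O(n^2): log_2(3) = 1.5850. This is Case 3 of the Master Theorem (c > log_b(a), work dominated by root), giving O(n^2).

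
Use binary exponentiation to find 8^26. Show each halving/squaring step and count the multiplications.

Computing 8^26 by squaring (build up from 8^1; each line after the first costs one multiplication):

8^1 = 8
8^2 = (8^1)^2 = 8^2 = 64
8^3 = 8 * 8^2 = 8 * 64 = 512
8^6 = (8^3)^2 = 512^2 = 262144
8^12 = (8^6)^2 = 262144^2 = 68719476736
8^13 = 8 * 8^12 = 8 * 68719476736 = 549755813888
8^26 = (8^13)^2 = 549755813888^2 = 302231454903657293676544

Result: 302231454903657293676544
Multiplications needed: 6 (6 lines after 8^1)

8^26 = 302231454903657293676544. Using exponentiation by squaring, this requires 6 multiplications. The key idea: if the exponent is even, square the half-power; if odd, multiply by the base once.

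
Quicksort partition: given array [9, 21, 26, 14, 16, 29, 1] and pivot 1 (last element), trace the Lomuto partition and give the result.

Lomuto partition with pivot = 1:

Initial array: [9, 21, 26, 14, 16, 29, 1]

arr[0]=9 > 1: no swap
arr[1]=21 > 1: no swap
arr[2]=26 > 1: no swap
arr[3]=14 > 1: no swap
arr[4]=16 > 1: no swap
arr[5]=29 > 1: no swap

Place pivot at position 0: [1, 21, 26, 14, 16, 29, 9]
Pivot position: 0

After partitioning with pivot 1, the array becomes [1, 21, 26, 14, 16, 29, 9]. The pivot is placed at index 0. All elements to the left of the pivot are <= 1, and all elements to the right are > 1.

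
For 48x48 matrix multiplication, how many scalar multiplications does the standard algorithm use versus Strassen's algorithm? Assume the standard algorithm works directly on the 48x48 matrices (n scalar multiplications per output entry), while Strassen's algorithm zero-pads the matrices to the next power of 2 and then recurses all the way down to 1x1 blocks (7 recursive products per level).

Matrix multiplication for 48x48 matrices:

Strassen's algorithm requires power-of-2 dimensions. Pad 48x48 to 64x64 (next power of 2).

Standard algorithm: 48^3 = 110592 multiplications
Strassen's algorithm: 7^(log2(64)) = 7^6 = 117649 multiplications
Difference: 110592 - 117649 = -7057 (Strassen uses MORE here due to padding overhead — for small or just-over-power-of-2 n, padding can outweigh the per-level savings)

Standard: 110592 multiplications (48^3). Strassen: 117649 multiplications (7^6, after padding to 64x64). Strassen reduces 8 recursive multiplications to 7 at each level.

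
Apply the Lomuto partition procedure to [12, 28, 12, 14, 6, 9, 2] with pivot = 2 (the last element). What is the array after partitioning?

Lomuto partition with pivot = 2:

Initial array: [12, 28, 12, 14, 6, 9, 2]

arr[0]=12 > 2: no swap
arr[1]=28 > 2: no swap
arr[2]=12 > 2: no swap
arr[3]=14 > 2: no swap
arr[4]=6 > 2: no swap
arr[5]=9 > 2: no swap

Place pivot at position 0: [2, 28, 12, 14, 6, 9, 12]
Pivot position: 0

After partitioning with pivot 2, the array becomes [2, 28, 12, 14, 6, 9, 12]. The pivot is placed at index 0. All elements to the left of the pivot are <= 2, and all elements to the right are > 2.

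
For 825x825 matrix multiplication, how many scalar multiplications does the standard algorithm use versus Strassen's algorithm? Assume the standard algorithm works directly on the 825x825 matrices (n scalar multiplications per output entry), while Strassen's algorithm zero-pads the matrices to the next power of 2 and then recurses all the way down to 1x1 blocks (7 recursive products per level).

Matrix multiplication for 825x825 matrices:

Strassen's algorithm requires power-of-2 dimensions. Pad 825x825 to 1024x1024 (next power of 2).

Standard algorithm: 825^3 = 561515625 multiplications
Strassen's algorithm: 7^(log2(1024)) = 7^10 = 282475249 multiplications
Savings: 561515625 - 282475249 = 279040376 multiplications

Standard: 561515625 multiplications (825^3). Strassen: 282475249 multiplications (7^10, after padding to 1024x1024). Strassen reduces 8 recursive multiplications to 7 at each level.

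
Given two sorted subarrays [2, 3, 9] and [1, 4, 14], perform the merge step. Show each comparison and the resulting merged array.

Merging process:

Compare 2 vs 1: take 1 from right. Merged: [1]
Compare 2 vs 4: take 2 from left. Merged: [1, 2]
Compare 3 vs 4: take 3 from left. Merged: [1, 2, 3]
Compare 9 vs 4: take 4 from right. Merged: [1, 2, 3, 4]
Compare 9 vs 14: take 9 from left. Merged: [1, 2, 3, 4, 9]
Append remaining from right: [14]. Merged: [1, 2, 3, 4, 9, 14]

Final merged array: [1, 2, 3, 4, 9, 14]
Total comparisons: 5

The merged array is [1, 2, 3, 4, 9, 14], requiring 5 comparisons. The merge step runs in O(n) time where n is the total number of elements.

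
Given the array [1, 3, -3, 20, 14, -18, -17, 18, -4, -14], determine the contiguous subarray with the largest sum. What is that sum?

Using Kadane's algorithm on [1, 3, -3, 20, 14, -18, -17, 18, -4, -14]:

Scanning through the array:
Position 1 (value 3): max_ending_here = 4, max_so_far = 4
Position 2 (value -3): max_ending_here = 1, max_so_far = 4
Position 3 (value 20): max_ending_here = 21, max_so_far = 21
Position 4 (value 14): max_ending_here = 35, max_so_far = 35
Position 5 (value -18): max_ending_here = 17, max_so_far = 35
Position 6 (value -17): max_ending_here = 0, max_so_far = 35
Position 7 (value 18): max_ending_here = 18, max_so_far = 35
Position 8 (value -4): max_ending_here = 14, max_so_far = 35
Position 9 (value -14): max_ending_here = 0, max_so_far = 35

Maximum subarray: [1, 3, -3, 20, 14]
Maximum sum: 35

The maximum subarray is [1, 3, -3, 20, 14] with sum 35. This subarray runs from index 0 to index 4.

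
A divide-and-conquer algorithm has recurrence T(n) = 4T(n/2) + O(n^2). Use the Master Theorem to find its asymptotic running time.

Master Theorem for T(n) = 4T(n/2) + O(n^2):

a = 4, b = 2, c = 2
log_b(a) = log_2(4) = 2.0000

Case 2: c = 2 = log_2(4) = 2.0000
T(n) = O(n^2 log n) = O(n^2 log n)

For T(n) = 4T(n/2) + O(n^2): log_2(4) = 2.0000. This is Case 2 of the Master Theorem (c = log_b(a), equal work at all levels), giving O(n^2 log n).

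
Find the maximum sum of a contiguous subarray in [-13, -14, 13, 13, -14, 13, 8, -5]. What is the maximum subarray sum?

Using Kadane's algorithm on [-13, -14, 13, 13, -14, 13, 8, -5]:

Scanning through the array:
Position 1 (value -14): max_ending_here = -14, max_so_far = -13
Position 2 (value 13): max_ending_here = 13, max_so_far = 13
Position 3 (value 13): max_ending_here = 26, max_so_far = 26
Position 4 (value -14): max_ending_here = 12, max_so_far = 26
Position 5 (value 13): max_ending_here = 25, max_so_far = 26
Position 6 (value 8): max_ending_here = 33, max_so_far = 33
Position 7 (value -5): max_ending_here = 28, max_so_far = 33

Maximum subarray: [13, 13, -14, 13, 8]
Maximum sum: 33

The maximum subarray is [13, 13, -14, 13, 8] with sum 33. This subarray runs from index 2 to index 6.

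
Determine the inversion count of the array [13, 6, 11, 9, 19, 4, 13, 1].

Finding inversions in [13, 6, 11, 9, 19, 4, 13, 1]:

(0, 1): arr[0]=13 > arr[1]=6
(0, 2): arr[0]=13 > arr[2]=11
(0, 3): arr[0]=13 > arr[3]=9
(0, 5): arr[0]=13 > arr[5]=4
(0, 7): arr[0]=13 > arr[7]=1
(1, 5): arr[1]=6 > arr[5]=4
(1, 7): arr[1]=6 > arr[7]=1
(2, 3): arr[2]=11 > arr[3]=9
(2, 5): arr[2]=11 > arr[5]=4
(2, 7): arr[2]=11 > arr[7]=1
(3, 5): arr[3]=9 > arr[5]=4
(3, 7): arr[3]=9 > arr[7]=1
(4, 5): arr[4]=19 > arr[5]=4
(4, 6): arr[4]=19 > arr[6]=13
(4, 7): arr[4]=19 > arr[7]=1
(5, 7): arr[5]=4 > arr[7]=1
(6, 7): arr[6]=13 > arr[7]=1

Total inversions: 17

The array has 17 inversion(s): (0,1), (0,2), (0,3), (0,5), (0,7), (1,5), (1,7), (2,3), (2,5), (2,7), (3,5), (3,7), (4,5), (4,6), (4,7), (5,7), (6,7). Each pair (i,j) satisfies i < j and arr[i] > arr[j].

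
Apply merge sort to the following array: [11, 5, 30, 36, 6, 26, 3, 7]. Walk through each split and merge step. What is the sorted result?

Merge sort trace:

Split: [11, 5, 30, 36, 6, 26, 3, 7] -> [11, 5, 30, 36] and [6, 26, 3, 7]
  Split: [11, 5, 30, 36] -> [11, 5] and [30, 36]
    Split: [11, 5] -> [11] and [5]
    Merge: [11] + [5] -> [5, 11]
    Split: [30, 36] -> [30] and [36]
    Merge: [30] + [36] -> [30, 36]
  Merge: [5, 11] + [30, 36] -> [5, 11, 30, 36]
  Split: [6, 26, 3, 7] -> [6, 26] and [3, 7]
    Split: [6, 26] -> [6] and [26]
    Merge: [6] + [26] -> [6, 26]
    Split: [3, 7] -> [3] and [7]
    Merge: [3] + [7] -> [3, 7]
  Merge: [6, 26] + [3, 7] -> [3, 6, 7, 26]
Merge: [5, 11, 30, 36] + [3, 6, 7, 26] -> [3, 5, 6, 7, 11, 26, 30, 36]

Final sorted array: [3, 5, 6, 7, 11, 26, 30, 36]

The merge sort proceeds by recursively splitting the array and merging sorted halves.
After all merges, the sorted array is [3, 5, 6, 7, 11, 26, 30, 36].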